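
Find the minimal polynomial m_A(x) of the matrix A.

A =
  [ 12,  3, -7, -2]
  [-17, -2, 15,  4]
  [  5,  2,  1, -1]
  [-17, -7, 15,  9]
x^3 - 15*x^2 + 75*x - 125

The characteristic polynomial is χ_A(x) = (x - 5)^4, so the eigenvalues are known. The minimal polynomial is
  m_A(x) = Π_λ (x − λ)^{k_λ}
where k_λ is the size of the *largest* Jordan block for λ (equivalently, the smallest k with (A − λI)^k v = 0 for every generalised eigenvector v of λ).

  λ = 5: largest Jordan block has size 3, contributing (x − 5)^3

So m_A(x) = (x - 5)^3 = x^3 - 15*x^2 + 75*x - 125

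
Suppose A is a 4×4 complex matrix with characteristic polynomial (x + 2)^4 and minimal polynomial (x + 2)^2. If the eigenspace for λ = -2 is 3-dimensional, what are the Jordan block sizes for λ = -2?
Block sizes for λ = -2: [2, 1, 1]

Step 1 — from the characteristic polynomial, algebraic multiplicity of λ = -2 is 4. From dim ker(A − (-2)·I) = 3, there are exactly 3 Jordan blocks for λ = -2.
Step 2 — from the minimal polynomial, the factor (x + 2)^2 tells us the largest block for λ = -2 has size 2.
Step 3 — with total size 4, 3 blocks, and largest block 2, the block sizes (in nonincreasing order) are [2, 1, 1].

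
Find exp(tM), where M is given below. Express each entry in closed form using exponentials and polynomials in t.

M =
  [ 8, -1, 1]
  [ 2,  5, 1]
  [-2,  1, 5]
e^{tM} =
  [2*t*exp(6*t) + exp(6*t), -t*exp(6*t), t*exp(6*t)]
  [2*t*exp(6*t), -t*exp(6*t) + exp(6*t), t*exp(6*t)]
  [-2*t*exp(6*t), t*exp(6*t), -t*exp(6*t) + exp(6*t)]

Strategy: write M = P · J · P⁻¹ where J is a Jordan canonical form, so e^{tM} = P · e^{tJ} · P⁻¹, and e^{tJ} can be computed block-by-block.

M has Jordan form
J =
  [6, 1, 0]
  [0, 6, 0]
  [0, 0, 6]
(up to reordering of blocks).

Per-block formulas:
  For a 2×2 Jordan block J_2(6): exp(t · J_2(6)) = e^(6t)·(I + t·N), where N is the 2×2 nilpotent shift.
  For a 1×1 block at λ = 6: exp(t · [6]) = [e^(6t)].

After assembling e^{tJ} and conjugating by P, we get:

e^{tM} =
  [2*t*exp(6*t) + exp(6*t), -t*exp(6*t), t*exp(6*t)]
  [2*t*exp(6*t), -t*exp(6*t) + exp(6*t), t*exp(6*t)]
  [-2*t*exp(6*t), t*exp(6*t), -t*exp(6*t) + exp(6*t)]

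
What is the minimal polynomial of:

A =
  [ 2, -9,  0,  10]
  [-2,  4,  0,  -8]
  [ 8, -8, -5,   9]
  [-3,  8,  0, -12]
x^4 + 11*x^3 + 42*x^2 + 68*x + 40

The characteristic polynomial is χ_A(x) = (x + 2)^3*(x + 5), so the eigenvalues are known. The minimal polynomial is
  m_A(x) = Π_λ (x − λ)^{k_λ}
where k_λ is the size of the *largest* Jordan block for λ (equivalently, the smallest k with (A − λI)^k v = 0 for every generalised eigenvector v of λ).

  λ = -5: largest Jordan block has size 1, contributing (x + 5)
  λ = -2: largest Jordan block has size 3, contributing (x + 2)^3

So m_A(x) = (x + 2)^3*(x + 5) = x^4 + 11*x^3 + 42*x^2 + 68*x + 40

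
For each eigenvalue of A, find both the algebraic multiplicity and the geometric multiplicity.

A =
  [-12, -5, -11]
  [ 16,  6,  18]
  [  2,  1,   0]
λ = -2: alg = 3, geom = 1

Step 1 — factor the characteristic polynomial to read off the algebraic multiplicities:
  χ_A(x) = (x + 2)^3

Step 2 — compute geometric multiplicities via the rank-nullity identity g(λ) = n − rank(A − λI):
  rank(A − (-2)·I) = 2, so dim ker(A − (-2)·I) = n − 2 = 1

Summary:
  λ = -2: algebraic multiplicity = 3, geometric multiplicity = 1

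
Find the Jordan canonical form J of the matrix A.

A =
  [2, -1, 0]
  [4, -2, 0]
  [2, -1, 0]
J_2(0) ⊕ J_1(0)

The characteristic polynomial is
  det(x·I − A) = x^3

Eigenvalues and multiplicities (the geometric multiplicity of λ is n − rank(A − λI), which equals the number of Jordan blocks for λ):
  λ = 0: algebraic multiplicity = 3, geometric multiplicity = 2

Determining the block sizes for each eigenvalue:
  λ = 0: 2 blocks summing to 3 forces exactly one block of size 2 and the rest size 1 → block sizes [2, 1]

Assembling the blocks gives a Jordan form
J =
  [0, 1, 0]
  [0, 0, 0]
  [0, 0, 0]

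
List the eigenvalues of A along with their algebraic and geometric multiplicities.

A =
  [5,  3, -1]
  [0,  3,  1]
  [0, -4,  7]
λ = 5: alg = 3, geom = 1

Step 1 — factor the characteristic polynomial to read off the algebraic multiplicities:
  χ_A(x) = (x - 5)^3

Step 2 — compute geometric multiplicities via the rank-nullity identity g(λ) = n − rank(A − λI):
  rank(A − (5)·I) = 2, so dim ker(A − (5)·I) = n − 2 = 1

Summary:
  λ = 5: algebraic multiplicity = 3, geometric multiplicity = 1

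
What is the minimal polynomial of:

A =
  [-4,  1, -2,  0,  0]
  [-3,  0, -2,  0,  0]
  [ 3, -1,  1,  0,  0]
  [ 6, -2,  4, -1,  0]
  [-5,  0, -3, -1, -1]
x^2 + 2*x + 1

The characteristic polynomial is χ_A(x) = (x + 1)^5, so the eigenvalues are known. The minimal polynomial is
  m_A(x) = Π_λ (x − λ)^{k_λ}
where k_λ is the size of the *largest* Jordan block for λ (equivalently, the smallest k with (A − λI)^k v = 0 for every generalised eigenvector v of λ).

  λ = -1: largest Jordan block has size 2, contributing (x + 1)^2

So m_A(x) = (x + 1)^2 = x^2 + 2*x + 1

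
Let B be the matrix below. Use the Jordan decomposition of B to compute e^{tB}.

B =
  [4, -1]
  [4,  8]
e^{tB} =
  [-2*t*exp(6*t) + exp(6*t), -t*exp(6*t)]
  [4*t*exp(6*t), 2*t*exp(6*t) + exp(6*t)]

Strategy: write B = P · J · P⁻¹ where J is a Jordan canonical form, so e^{tB} = P · e^{tJ} · P⁻¹, and e^{tJ} can be computed block-by-block.

B has Jordan form
J =
  [6, 1]
  [0, 6]
(up to reordering of blocks).

Per-block formulas:
  For a 2×2 Jordan block J_2(6): exp(t · J_2(6)) = e^(6t)·(I + t·N), where N is the 2×2 nilpotent shift.

After assembling e^{tJ} and conjugating by P, we get:

e^{tB} =
  [-2*t*exp(6*t) + exp(6*t), -t*exp(6*t)]
  [4*t*exp(6*t), 2*t*exp(6*t) + exp(6*t)]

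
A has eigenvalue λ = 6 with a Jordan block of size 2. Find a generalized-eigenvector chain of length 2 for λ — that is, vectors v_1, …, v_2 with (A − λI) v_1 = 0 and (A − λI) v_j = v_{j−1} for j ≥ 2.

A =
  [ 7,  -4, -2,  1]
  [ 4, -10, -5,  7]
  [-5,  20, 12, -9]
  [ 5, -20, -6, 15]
A Jordan chain for λ = 6 of length 2:
v_1 = (1, 4, -5, 5)ᵀ
v_2 = (1, 0, 0, 0)ᵀ

Let N = A − (6)·I. We want v_2 with N^2 v_2 = 0 but N^1 v_2 ≠ 0; then v_{j-1} := N · v_j for j = 2, …, 2.

Pick v_2 = (1, 0, 0, 0)ᵀ.
Then v_1 = N · v_2 = (1, 4, -5, 5)ᵀ.

Sanity check: (A − (6)·I) v_1 = (0, 0, 0, 0)ᵀ = 0. ✓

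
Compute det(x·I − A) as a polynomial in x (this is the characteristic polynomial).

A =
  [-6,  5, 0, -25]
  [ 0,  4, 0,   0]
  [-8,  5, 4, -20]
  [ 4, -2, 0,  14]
x^4 - 16*x^3 + 96*x^2 - 256*x + 256

Expanding det(x·I − A) (e.g. by cofactor expansion or by noting that A is similar to its Jordan form J, which has the same characteristic polynomial as A) gives
  χ_A(x) = x^4 - 16*x^3 + 96*x^2 - 256*x + 256
which factors as (x - 4)^4. The eigenvalues (with algebraic multiplicities) are λ = 4 with multiplicity 4.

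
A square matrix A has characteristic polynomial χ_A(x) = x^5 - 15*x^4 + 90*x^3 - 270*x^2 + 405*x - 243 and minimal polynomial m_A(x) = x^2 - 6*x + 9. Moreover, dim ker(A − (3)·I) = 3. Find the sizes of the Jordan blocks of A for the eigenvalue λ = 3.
Block sizes for λ = 3: [2, 2, 1]

Step 1 — from the characteristic polynomial, algebraic multiplicity of λ = 3 is 5. From dim ker(A − (3)·I) = 3, there are exactly 3 Jordan blocks for λ = 3.
Step 2 — from the minimal polynomial, the factor (x − 3)^2 tells us the largest block for λ = 3 has size 2.
Step 3 — with total size 5, 3 blocks, and largest block 2, the block sizes (in nonincreasing order) are [2, 2, 1].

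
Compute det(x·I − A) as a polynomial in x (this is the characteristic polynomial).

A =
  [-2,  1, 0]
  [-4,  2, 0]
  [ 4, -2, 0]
x^3

Expanding det(x·I − A) (e.g. by cofactor expansion or by noting that A is similar to its Jordan form J, which has the same characteristic polynomial as A) gives
  χ_A(x) = x^3
which factors as x^3. The eigenvalues (with algebraic multiplicities) are λ = 0 with multiplicity 3.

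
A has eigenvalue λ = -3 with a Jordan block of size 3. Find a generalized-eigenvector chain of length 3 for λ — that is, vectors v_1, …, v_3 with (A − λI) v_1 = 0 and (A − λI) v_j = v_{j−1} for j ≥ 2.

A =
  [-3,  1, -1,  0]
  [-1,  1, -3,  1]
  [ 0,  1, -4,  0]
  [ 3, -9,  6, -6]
A Jordan chain for λ = -3 of length 3:
v_1 = (-1, -1, -1, 0)ᵀ
v_2 = (0, -1, 0, 3)ᵀ
v_3 = (1, 0, 0, 0)ᵀ

Let N = A − (-3)·I. We want v_3 with N^3 v_3 = 0 but N^2 v_3 ≠ 0; then v_{j-1} := N · v_j for j = 3, …, 2.

Pick v_3 = (1, 0, 0, 0)ᵀ.
Then v_2 = N · v_3 = (0, -1, 0, 3)ᵀ.
Then v_1 = N · v_2 = (-1, -1, -1, 0)ᵀ.

Sanity check: (A − (-3)·I) v_1 = (0, 0, 0, 0)ᵀ = 0. ✓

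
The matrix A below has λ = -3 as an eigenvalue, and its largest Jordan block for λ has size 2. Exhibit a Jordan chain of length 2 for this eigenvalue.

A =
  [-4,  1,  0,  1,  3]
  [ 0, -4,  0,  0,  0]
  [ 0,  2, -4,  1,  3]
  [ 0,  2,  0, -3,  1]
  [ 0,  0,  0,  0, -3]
A Jordan chain for λ = -3 of length 2:
v_1 = (1, 0, 1, 1, 0)ᵀ
v_2 = (2, 0, 2, 0, 1)ᵀ

Let N = A − (-3)·I. We want v_2 with N^2 v_2 = 0 but N^1 v_2 ≠ 0; then v_{j-1} := N · v_j for j = 2, …, 2.

Pick v_2 = (2, 0, 2, 0, 1)ᵀ.
Then v_1 = N · v_2 = (1, 0, 1, 1, 0)ᵀ.

Sanity check: (A − (-3)·I) v_1 = (0, 0, 0, 0, 0)ᵀ = 0. ✓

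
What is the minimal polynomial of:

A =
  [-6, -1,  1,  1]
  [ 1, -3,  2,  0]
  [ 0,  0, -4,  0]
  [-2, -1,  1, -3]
x^3 + 12*x^2 + 48*x + 64

The characteristic polynomial is χ_A(x) = (x + 4)^4, so the eigenvalues are known. The minimal polynomial is
  m_A(x) = Π_λ (x − λ)^{k_λ}
where k_λ is the size of the *largest* Jordan block for λ (equivalently, the smallest k with (A − λI)^k v = 0 for every generalised eigenvector v of λ).

  λ = -4: largest Jordan block has size 3, contributing (x + 4)^3

So m_A(x) = (x + 4)^3 = x^3 + 12*x^2 + 48*x + 64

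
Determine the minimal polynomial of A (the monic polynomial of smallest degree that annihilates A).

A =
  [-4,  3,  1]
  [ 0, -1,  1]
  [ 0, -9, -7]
x^2 + 8*x + 16

The characteristic polynomial is χ_A(x) = (x + 4)^3, so the eigenvalues are known. The minimal polynomial is
  m_A(x) = Π_λ (x − λ)^{k_λ}
where k_λ is the size of the *largest* Jordan block for λ (equivalently, the smallest k with (A − λI)^k v = 0 for every generalised eigenvector v of λ).

  λ = -4: largest Jordan block has size 2, contributing (x + 4)^2

So m_A(x) = (x + 4)^2 = x^2 + 8*x + 16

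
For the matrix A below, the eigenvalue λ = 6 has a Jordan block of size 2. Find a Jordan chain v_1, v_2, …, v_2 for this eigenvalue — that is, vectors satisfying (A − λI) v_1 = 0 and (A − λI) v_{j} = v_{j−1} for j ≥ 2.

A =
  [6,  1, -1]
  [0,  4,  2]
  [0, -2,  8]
A Jordan chain for λ = 6 of length 2:
v_1 = (1, -2, -2)ᵀ
v_2 = (0, 1, 0)ᵀ

Let N = A − (6)·I. We want v_2 with N^2 v_2 = 0 but N^1 v_2 ≠ 0; then v_{j-1} := N · v_j for j = 2, …, 2.

Pick v_2 = (0, 1, 0)ᵀ.
Then v_1 = N · v_2 = (1, -2, -2)ᵀ.

Sanity check: (A − (6)·I) v_1 = (0, 0, 0)ᵀ = 0. ✓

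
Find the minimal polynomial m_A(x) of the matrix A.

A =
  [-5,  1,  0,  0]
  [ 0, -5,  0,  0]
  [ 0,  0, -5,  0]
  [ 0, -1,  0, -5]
x^2 + 10*x + 25

The characteristic polynomial is χ_A(x) = (x + 5)^4, so the eigenvalues are known. The minimal polynomial is
  m_A(x) = Π_λ (x − λ)^{k_λ}
where k_λ is the size of the *largest* Jordan block for λ (equivalently, the smallest k with (A − λI)^k v = 0 for every generalised eigenvector v of λ).

  λ = -5: largest Jordan block has size 2, contributing (x + 5)^2

So m_A(x) = (x + 5)^2 = x^2 + 10*x + 25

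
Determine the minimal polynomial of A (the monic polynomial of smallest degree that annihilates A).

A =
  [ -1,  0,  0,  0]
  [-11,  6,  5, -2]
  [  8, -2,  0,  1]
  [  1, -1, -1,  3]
x^4 - 8*x^3 + 18*x^2 - 27

The characteristic polynomial is χ_A(x) = (x - 3)^3*(x + 1), so the eigenvalues are known. The minimal polynomial is
  m_A(x) = Π_λ (x − λ)^{k_λ}
where k_λ is the size of the *largest* Jordan block for λ (equivalently, the smallest k with (A − λI)^k v = 0 for every generalised eigenvector v of λ).

  λ = -1: largest Jordan block has size 1, contributing (x + 1)
  λ = 3: largest Jordan block has size 3, contributing (x − 3)^3

So m_A(x) = (x - 3)^3*(x + 1) = x^4 - 8*x^3 + 18*x^2 - 27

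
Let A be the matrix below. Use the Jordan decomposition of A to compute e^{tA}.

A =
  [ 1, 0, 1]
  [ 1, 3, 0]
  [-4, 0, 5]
e^{tA} =
  [-2*t*exp(3*t) + exp(3*t), 0, t*exp(3*t)]
  [-t^2*exp(3*t) + t*exp(3*t), exp(3*t), t^2*exp(3*t)/2]
  [-4*t*exp(3*t), 0, 2*t*exp(3*t) + exp(3*t)]

Strategy: write A = P · J · P⁻¹ where J is a Jordan canonical form, so e^{tA} = P · e^{tJ} · P⁻¹, and e^{tJ} can be computed block-by-block.

A has Jordan form
J =
  [3, 1, 0]
  [0, 3, 1]
  [0, 0, 3]
(up to reordering of blocks).

Per-block formulas:
  For a 3×3 Jordan block J_3(3): exp(t · J_3(3)) = e^(3t)·(I + t·N + (t^2/2)·N^2), where N is the 3×3 nilpotent shift.

After assembling e^{tJ} and conjugating by P, we get:

e^{tA} =
  [-2*t*exp(3*t) + exp(3*t), 0, t*exp(3*t)]
  [-t^2*exp(3*t) + t*exp(3*t), exp(3*t), t^2*exp(3*t)/2]
  [-4*t*exp(3*t), 0, 2*t*exp(3*t) + exp(3*t)]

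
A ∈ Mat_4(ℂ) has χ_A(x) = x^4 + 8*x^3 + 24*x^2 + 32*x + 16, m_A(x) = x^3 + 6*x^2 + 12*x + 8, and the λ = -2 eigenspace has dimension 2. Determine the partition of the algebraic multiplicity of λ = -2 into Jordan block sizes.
Block sizes for λ = -2: [3, 1]

Step 1 — from the characteristic polynomial, algebraic multiplicity of λ = -2 is 4. From dim ker(A − (-2)·I) = 2, there are exactly 2 Jordan blocks for λ = -2.
Step 2 — from the minimal polynomial, the factor (x + 2)^3 tells us the largest block for λ = -2 has size 3.
Step 3 — with total size 4, 2 blocks, and largest block 3, the block sizes (in nonincreasing order) are [3, 1].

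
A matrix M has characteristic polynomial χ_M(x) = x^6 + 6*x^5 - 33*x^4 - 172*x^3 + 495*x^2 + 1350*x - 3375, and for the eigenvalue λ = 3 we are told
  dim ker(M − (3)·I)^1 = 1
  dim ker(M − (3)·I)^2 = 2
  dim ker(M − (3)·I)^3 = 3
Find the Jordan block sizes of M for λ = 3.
Block sizes for λ = 3: [3]

From the dimensions of kernels of powers, the number of Jordan blocks of size at least j is d_j − d_{j−1} where d_j = dim ker(N^j) (with d_0 = 0). Computing the differences gives [1, 1, 1].
The number of blocks of size exactly k is (#blocks of size ≥ k) − (#blocks of size ≥ k + 1), so the partition is: 1 block(s) of size 3.
In nonincreasing order the block sizes are [3].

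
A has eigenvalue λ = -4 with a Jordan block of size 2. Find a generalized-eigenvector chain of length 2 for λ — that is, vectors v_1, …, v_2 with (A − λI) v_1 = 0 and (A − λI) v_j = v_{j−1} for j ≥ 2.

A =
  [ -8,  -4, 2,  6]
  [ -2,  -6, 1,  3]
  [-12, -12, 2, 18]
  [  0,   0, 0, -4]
A Jordan chain for λ = -4 of length 2:
v_1 = (-4, -2, -12, 0)ᵀ
v_2 = (1, 0, 0, 0)ᵀ

Let N = A − (-4)·I. We want v_2 with N^2 v_2 = 0 but N^1 v_2 ≠ 0; then v_{j-1} := N · v_j for j = 2, …, 2.

Pick v_2 = (1, 0, 0, 0)ᵀ.
Then v_1 = N · v_2 = (-4, -2, -12, 0)ᵀ.

Sanity check: (A − (-4)·I) v_1 = (0, 0, 0, 0)ᵀ = 0. ✓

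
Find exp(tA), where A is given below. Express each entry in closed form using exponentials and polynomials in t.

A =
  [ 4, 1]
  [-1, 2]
e^{tA} =
  [t*exp(3*t) + exp(3*t), t*exp(3*t)]
  [-t*exp(3*t), -t*exp(3*t) + exp(3*t)]

Strategy: write A = P · J · P⁻¹ where J is a Jordan canonical form, so e^{tA} = P · e^{tJ} · P⁻¹, and e^{tJ} can be computed block-by-block.

A has Jordan form
J =
  [3, 1]
  [0, 3]
(up to reordering of blocks).

Per-block formulas:
  For a 2×2 Jordan block J_2(3): exp(t · J_2(3)) = e^(3t)·(I + t·N), where N is the 2×2 nilpotent shift.

After assembling e^{tJ} and conjugating by P, we get:

e^{tA} =
  [t*exp(3*t) + exp(3*t), t*exp(3*t)]
  [-t*exp(3*t), -t*exp(3*t) + exp(3*t)]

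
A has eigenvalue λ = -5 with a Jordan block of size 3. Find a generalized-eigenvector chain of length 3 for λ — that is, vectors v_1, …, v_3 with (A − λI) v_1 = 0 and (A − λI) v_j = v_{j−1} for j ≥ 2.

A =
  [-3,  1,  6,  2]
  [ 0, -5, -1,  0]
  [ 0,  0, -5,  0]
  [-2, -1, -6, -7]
A Jordan chain for λ = -5 of length 3:
v_1 = (-1, 0, 0, 1)ᵀ
v_2 = (6, -1, 0, -6)ᵀ
v_3 = (0, 0, 1, 0)ᵀ

Let N = A − (-5)·I. We want v_3 with N^3 v_3 = 0 but N^2 v_3 ≠ 0; then v_{j-1} := N · v_j for j = 3, …, 2.

Pick v_3 = (0, 0, 1, 0)ᵀ.
Then v_2 = N · v_3 = (6, -1, 0, -6)ᵀ.
Then v_1 = N · v_2 = (-1, 0, 0, 1)ᵀ.

Sanity check: (A − (-5)·I) v_1 = (0, 0, 0, 0)ᵀ = 0. ✓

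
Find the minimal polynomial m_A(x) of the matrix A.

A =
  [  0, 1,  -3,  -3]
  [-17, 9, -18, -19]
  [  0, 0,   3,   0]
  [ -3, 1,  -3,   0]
x^3 - 9*x^2 + 27*x - 27

The characteristic polynomial is χ_A(x) = (x - 3)^4, so the eigenvalues are known. The minimal polynomial is
  m_A(x) = Π_λ (x − λ)^{k_λ}
where k_λ is the size of the *largest* Jordan block for λ (equivalently, the smallest k with (A − λI)^k v = 0 for every generalised eigenvector v of λ).

  λ = 3: largest Jordan block has size 3, contributing (x − 3)^3

So m_A(x) = (x - 3)^3 = x^3 - 9*x^2 + 27*x - 27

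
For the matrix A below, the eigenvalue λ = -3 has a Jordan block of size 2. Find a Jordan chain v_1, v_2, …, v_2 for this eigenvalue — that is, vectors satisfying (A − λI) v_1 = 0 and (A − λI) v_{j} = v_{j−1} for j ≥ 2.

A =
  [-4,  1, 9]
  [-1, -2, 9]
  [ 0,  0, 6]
A Jordan chain for λ = -3 of length 2:
v_1 = (-1, -1, 0)ᵀ
v_2 = (1, 0, 0)ᵀ

Let N = A − (-3)·I. We want v_2 with N^2 v_2 = 0 but N^1 v_2 ≠ 0; then v_{j-1} := N · v_j for j = 2, …, 2.

Pick v_2 = (1, 0, 0)ᵀ.
Then v_1 = N · v_2 = (-1, -1, 0)ᵀ.

Sanity check: (A − (-3)·I) v_1 = (0, 0, 0)ᵀ = 0. ✓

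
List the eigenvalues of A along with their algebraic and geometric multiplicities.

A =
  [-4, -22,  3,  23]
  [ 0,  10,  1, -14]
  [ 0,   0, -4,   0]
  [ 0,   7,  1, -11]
λ = -4: alg = 3, geom = 1; λ = 3: alg = 1, geom = 1

Step 1 — factor the characteristic polynomial to read off the algebraic multiplicities:
  χ_A(x) = (x - 3)*(x + 4)^3

Step 2 — compute geometric multiplicities via the rank-nullity identity g(λ) = n − rank(A − λI):
  rank(A − (-4)·I) = 3, so dim ker(A − (-4)·I) = n − 3 = 1
  rank(A − (3)·I) = 3, so dim ker(A − (3)·I) = n − 3 = 1

Summary:
  λ = -4: algebraic multiplicity = 3, geometric multiplicity = 1
  λ = 3: algebraic multiplicity = 1, geometric multiplicity = 1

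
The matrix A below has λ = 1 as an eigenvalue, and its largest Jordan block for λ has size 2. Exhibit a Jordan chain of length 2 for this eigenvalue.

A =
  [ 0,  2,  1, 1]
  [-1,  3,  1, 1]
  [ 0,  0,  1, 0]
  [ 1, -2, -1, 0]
A Jordan chain for λ = 1 of length 2:
v_1 = (-1, -1, 0, 1)ᵀ
v_2 = (1, 0, 0, 0)ᵀ

Let N = A − (1)·I. We want v_2 with N^2 v_2 = 0 but N^1 v_2 ≠ 0; then v_{j-1} := N · v_j for j = 2, …, 2.

Pick v_2 = (1, 0, 0, 0)ᵀ.
Then v_1 = N · v_2 = (-1, -1, 0, 1)ᵀ.

Sanity check: (A − (1)·I) v_1 = (0, 0, 0, 0)ᵀ = 0. ✓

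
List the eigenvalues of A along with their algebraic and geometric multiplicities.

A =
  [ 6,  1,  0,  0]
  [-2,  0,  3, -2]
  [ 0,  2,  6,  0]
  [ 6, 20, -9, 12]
λ = 6: alg = 4, geom = 2

Step 1 — factor the characteristic polynomial to read off the algebraic multiplicities:
  χ_A(x) = (x - 6)^4

Step 2 — compute geometric multiplicities via the rank-nullity identity g(λ) = n − rank(A − λI):
  rank(A − (6)·I) = 2, so dim ker(A − (6)·I) = n − 2 = 2

Summary:
  λ = 6: algebraic multiplicity = 4, geometric multiplicity = 2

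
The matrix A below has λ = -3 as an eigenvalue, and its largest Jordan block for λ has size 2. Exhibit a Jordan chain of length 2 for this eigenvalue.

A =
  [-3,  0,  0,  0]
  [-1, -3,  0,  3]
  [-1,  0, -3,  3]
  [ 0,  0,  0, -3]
A Jordan chain for λ = -3 of length 2:
v_1 = (0, -1, -1, 0)ᵀ
v_2 = (1, 0, 0, 0)ᵀ

Let N = A − (-3)·I. We want v_2 with N^2 v_2 = 0 but N^1 v_2 ≠ 0; then v_{j-1} := N · v_j for j = 2, …, 2.

Pick v_2 = (1, 0, 0, 0)ᵀ.
Then v_1 = N · v_2 = (0, -1, -1, 0)ᵀ.

Sanity check: (A − (-3)·I) v_1 = (0, 0, 0, 0)ᵀ = 0. ✓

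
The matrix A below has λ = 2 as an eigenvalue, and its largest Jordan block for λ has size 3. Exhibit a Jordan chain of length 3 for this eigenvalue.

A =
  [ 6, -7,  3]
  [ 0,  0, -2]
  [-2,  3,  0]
A Jordan chain for λ = 2 of length 3:
v_1 = (10, 4, -4)ᵀ
v_2 = (4, 0, -2)ᵀ
v_3 = (1, 0, 0)ᵀ

Let N = A − (2)·I. We want v_3 with N^3 v_3 = 0 but N^2 v_3 ≠ 0; then v_{j-1} := N · v_j for j = 3, …, 2.

Pick v_3 = (1, 0, 0)ᵀ.
Then v_2 = N · v_3 = (4, 0, -2)ᵀ.
Then v_1 = N · v_2 = (10, 4, -4)ᵀ.

Sanity check: (A − (2)·I) v_1 = (0, 0, 0)ᵀ = 0. ✓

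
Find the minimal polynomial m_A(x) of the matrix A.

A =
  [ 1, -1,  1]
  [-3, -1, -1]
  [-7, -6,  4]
x^3 - 4*x^2 - 3*x + 18

The characteristic polynomial is χ_A(x) = (x - 3)^2*(x + 2), so the eigenvalues are known. The minimal polynomial is
  m_A(x) = Π_λ (x − λ)^{k_λ}
where k_λ is the size of the *largest* Jordan block for λ (equivalently, the smallest k with (A − λI)^k v = 0 for every generalised eigenvector v of λ).

  λ = -2: largest Jordan block has size 1, contributing (x + 2)
  λ = 3: largest Jordan block has size 2, contributing (x − 3)^2

So m_A(x) = (x - 3)^2*(x + 2) = x^3 - 4*x^2 - 3*x + 18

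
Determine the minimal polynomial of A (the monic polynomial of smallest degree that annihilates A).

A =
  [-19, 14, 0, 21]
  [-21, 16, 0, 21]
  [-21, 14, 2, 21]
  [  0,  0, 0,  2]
x^2 + 3*x - 10

The characteristic polynomial is χ_A(x) = (x - 2)^3*(x + 5), so the eigenvalues are known. The minimal polynomial is
  m_A(x) = Π_λ (x − λ)^{k_λ}
where k_λ is the size of the *largest* Jordan block for λ (equivalently, the smallest k with (A − λI)^k v = 0 for every generalised eigenvector v of λ).

  λ = -5: largest Jordan block has size 1, contributing (x + 5)
  λ = 2: largest Jordan block has size 1, contributing (x − 2)

So m_A(x) = (x - 2)*(x + 5) = x^2 + 3*x - 10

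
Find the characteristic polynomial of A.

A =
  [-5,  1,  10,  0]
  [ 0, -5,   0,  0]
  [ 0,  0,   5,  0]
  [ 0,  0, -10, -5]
x^4 + 10*x^3 - 250*x - 625

Expanding det(x·I − A) (e.g. by cofactor expansion or by noting that A is similar to its Jordan form J, which has the same characteristic polynomial as A) gives
  χ_A(x) = x^4 + 10*x^3 - 250*x - 625
which factors as (x - 5)*(x + 5)^3. The eigenvalues (with algebraic multiplicities) are λ = -5 with multiplicity 3, λ = 5 with multiplicity 1.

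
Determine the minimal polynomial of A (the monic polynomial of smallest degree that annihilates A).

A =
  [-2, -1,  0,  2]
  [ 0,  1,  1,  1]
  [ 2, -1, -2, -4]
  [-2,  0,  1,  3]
x^3

The characteristic polynomial is χ_A(x) = x^4, so the eigenvalues are known. The minimal polynomial is
  m_A(x) = Π_λ (x − λ)^{k_λ}
where k_λ is the size of the *largest* Jordan block for λ (equivalently, the smallest k with (A − λI)^k v = 0 for every generalised eigenvector v of λ).

  λ = 0: largest Jordan block has size 3, contributing (x − 0)^3

So m_A(x) = x^3 = x^3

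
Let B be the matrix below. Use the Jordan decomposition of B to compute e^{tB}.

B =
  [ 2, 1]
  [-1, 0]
e^{tB} =
  [t*exp(t) + exp(t), t*exp(t)]
  [-t*exp(t), -t*exp(t) + exp(t)]

Strategy: write B = P · J · P⁻¹ where J is a Jordan canonical form, so e^{tB} = P · e^{tJ} · P⁻¹, and e^{tJ} can be computed block-by-block.

B has Jordan form
J =
  [1, 1]
  [0, 1]
(up to reordering of blocks).

Per-block formulas:
  For a 2×2 Jordan block J_2(1): exp(t · J_2(1)) = e^(1t)·(I + t·N), where N is the 2×2 nilpotent shift.

After assembling e^{tJ} and conjugating by P, we get:

e^{tB} =
  [t*exp(t) + exp(t), t*exp(t)]
  [-t*exp(t), -t*exp(t) + exp(t)]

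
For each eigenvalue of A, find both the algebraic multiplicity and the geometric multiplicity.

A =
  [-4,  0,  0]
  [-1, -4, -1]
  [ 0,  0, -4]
λ = -4: alg = 3, geom = 2

Step 1 — factor the characteristic polynomial to read off the algebraic multiplicities:
  χ_A(x) = (x + 4)^3

Step 2 — compute geometric multiplicities via the rank-nullity identity g(λ) = n − rank(A − λI):
  rank(A − (-4)·I) = 1, so dim ker(A − (-4)·I) = n − 1 = 2

Summary:
  λ = -4: algebraic multiplicity = 3, geometric multiplicity = 2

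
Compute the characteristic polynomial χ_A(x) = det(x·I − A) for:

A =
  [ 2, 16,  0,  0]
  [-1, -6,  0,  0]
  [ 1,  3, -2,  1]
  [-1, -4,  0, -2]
x^4 + 8*x^3 + 24*x^2 + 32*x + 16

Expanding det(x·I − A) (e.g. by cofactor expansion or by noting that A is similar to its Jordan form J, which has the same characteristic polynomial as A) gives
  χ_A(x) = x^4 + 8*x^3 + 24*x^2 + 32*x + 16
which factors as (x + 2)^4. The eigenvalues (with algebraic multiplicities) are λ = -2 with multiplicity 4.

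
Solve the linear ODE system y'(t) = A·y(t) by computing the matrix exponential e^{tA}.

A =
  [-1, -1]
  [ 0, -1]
e^{tA} =
  [exp(-t), -t*exp(-t)]
  [0, exp(-t)]

Strategy: write A = P · J · P⁻¹ where J is a Jordan canonical form, so e^{tA} = P · e^{tJ} · P⁻¹, and e^{tJ} can be computed block-by-block.

A has Jordan form
J =
  [-1,  1]
  [ 0, -1]
(up to reordering of blocks).

Per-block formulas:
  For a 2×2 Jordan block J_2(-1): exp(t · J_2(-1)) = e^(-1t)·(I + t·N), where N is the 2×2 nilpotent shift.

After assembling e^{tJ} and conjugating by P, we get:

e^{tA} =
  [exp(-t), -t*exp(-t)]
  [0, exp(-t)]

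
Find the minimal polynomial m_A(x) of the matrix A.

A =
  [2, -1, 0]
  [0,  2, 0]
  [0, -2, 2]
x^2 - 4*x + 4

The characteristic polynomial is χ_A(x) = (x - 2)^3, so the eigenvalues are known. The minimal polynomial is
  m_A(x) = Π_λ (x − λ)^{k_λ}
where k_λ is the size of the *largest* Jordan block for λ (equivalently, the smallest k with (A − λI)^k v = 0 for every generalised eigenvector v of λ).

  λ = 2: largest Jordan block has size 2, contributing (x − 2)^2

So m_A(x) = (x - 2)^2 = x^2 - 4*x + 4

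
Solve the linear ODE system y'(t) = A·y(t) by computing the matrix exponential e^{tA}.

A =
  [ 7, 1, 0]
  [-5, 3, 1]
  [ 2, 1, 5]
e^{tA} =
  [-t^2*exp(5*t)/2 + 2*t*exp(5*t) + exp(5*t), t*exp(5*t), t^2*exp(5*t)/2]
  [t^2*exp(5*t) - 5*t*exp(5*t), -2*t*exp(5*t) + exp(5*t), -t^2*exp(5*t) + t*exp(5*t)]
  [-t^2*exp(5*t)/2 + 2*t*exp(5*t), t*exp(5*t), t^2*exp(5*t)/2 + exp(5*t)]

Strategy: write A = P · J · P⁻¹ where J is a Jordan canonical form, so e^{tA} = P · e^{tJ} · P⁻¹, and e^{tJ} can be computed block-by-block.

A has Jordan form
J =
  [5, 1, 0]
  [0, 5, 1]
  [0, 0, 5]
(up to reordering of blocks).

Per-block formulas:
  For a 3×3 Jordan block J_3(5): exp(t · J_3(5)) = e^(5t)·(I + t·N + (t^2/2)·N^2), where N is the 3×3 nilpotent shift.

After assembling e^{tJ} and conjugating by P, we get:

e^{tA} =
  [-t^2*exp(5*t)/2 + 2*t*exp(5*t) + exp(5*t), t*exp(5*t), t^2*exp(5*t)/2]
  [t^2*exp(5*t) - 5*t*exp(5*t), -2*t*exp(5*t) + exp(5*t), -t^2*exp(5*t) + t*exp(5*t)]
  [-t^2*exp(5*t)/2 + 2*t*exp(5*t), t*exp(5*t), t^2*exp(5*t)/2 + exp(5*t)]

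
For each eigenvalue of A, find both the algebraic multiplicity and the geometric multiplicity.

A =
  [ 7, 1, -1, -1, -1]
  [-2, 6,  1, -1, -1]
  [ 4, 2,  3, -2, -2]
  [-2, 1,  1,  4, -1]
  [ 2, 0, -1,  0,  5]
λ = 5: alg = 5, geom = 3

Step 1 — factor the characteristic polynomial to read off the algebraic multiplicities:
  χ_A(x) = (x - 5)^5

Step 2 — compute geometric multiplicities via the rank-nullity identity g(λ) = n − rank(A − λI):
  rank(A − (5)·I) = 2, so dim ker(A − (5)·I) = n − 2 = 3

Summary:
  λ = 5: algebraic multiplicity = 5, geometric multiplicity = 3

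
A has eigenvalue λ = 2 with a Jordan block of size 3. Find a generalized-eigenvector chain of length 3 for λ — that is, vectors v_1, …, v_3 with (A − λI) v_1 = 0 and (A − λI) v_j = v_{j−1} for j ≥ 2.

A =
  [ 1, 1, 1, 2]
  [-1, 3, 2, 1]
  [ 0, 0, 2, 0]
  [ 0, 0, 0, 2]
A Jordan chain for λ = 2 of length 3:
v_1 = (1, 1, 0, 0)ᵀ
v_2 = (1, 2, 0, 0)ᵀ
v_3 = (0, 0, 1, 0)ᵀ

Let N = A − (2)·I. We want v_3 with N^3 v_3 = 0 but N^2 v_3 ≠ 0; then v_{j-1} := N · v_j for j = 3, …, 2.

Pick v_3 = (0, 0, 1, 0)ᵀ.
Then v_2 = N · v_3 = (1, 2, 0, 0)ᵀ.
Then v_1 = N · v_2 = (1, 1, 0, 0)ᵀ.

Sanity check: (A − (2)·I) v_1 = (0, 0, 0, 0)ᵀ = 0. ✓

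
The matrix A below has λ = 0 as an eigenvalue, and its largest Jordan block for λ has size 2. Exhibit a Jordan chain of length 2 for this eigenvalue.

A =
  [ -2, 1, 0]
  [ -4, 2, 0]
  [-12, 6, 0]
A Jordan chain for λ = 0 of length 2:
v_1 = (-2, -4, -12)ᵀ
v_2 = (1, 0, 0)ᵀ

Let N = A − (0)·I. We want v_2 with N^2 v_2 = 0 but N^1 v_2 ≠ 0; then v_{j-1} := N · v_j for j = 2, …, 2.

Pick v_2 = (1, 0, 0)ᵀ.
Then v_1 = N · v_2 = (-2, -4, -12)ᵀ.

Sanity check: (A − (0)·I) v_1 = (0, 0, 0)ᵀ = 0. ✓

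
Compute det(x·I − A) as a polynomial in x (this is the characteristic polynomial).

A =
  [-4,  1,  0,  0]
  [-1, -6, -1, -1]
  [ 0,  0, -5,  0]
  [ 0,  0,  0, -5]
x^4 + 20*x^3 + 150*x^2 + 500*x + 625

Expanding det(x·I − A) (e.g. by cofactor expansion or by noting that A is similar to its Jordan form J, which has the same characteristic polynomial as A) gives
  χ_A(x) = x^4 + 20*x^3 + 150*x^2 + 500*x + 625
which factors as (x + 5)^4. The eigenvalues (with algebraic multiplicities) are λ = -5 with multiplicity 4.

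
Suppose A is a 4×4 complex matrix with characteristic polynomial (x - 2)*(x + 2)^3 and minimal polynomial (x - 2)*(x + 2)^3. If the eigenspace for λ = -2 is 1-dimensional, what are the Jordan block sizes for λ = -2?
Block sizes for λ = -2: [3]

Step 1 — from the characteristic polynomial, algebraic multiplicity of λ = -2 is 3. From dim ker(A − (-2)·I) = 1, there are exactly 1 Jordan blocks for λ = -2.
Step 2 — from the minimal polynomial, the factor (x + 2)^3 tells us the largest block for λ = -2 has size 3.
Step 3 — with total size 3, 1 blocks, and largest block 3, the block sizes (in nonincreasing order) are [3].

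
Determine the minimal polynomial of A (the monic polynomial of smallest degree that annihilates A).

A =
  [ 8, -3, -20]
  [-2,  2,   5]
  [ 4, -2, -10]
x^3

The characteristic polynomial is χ_A(x) = x^3, so the eigenvalues are known. The minimal polynomial is
  m_A(x) = Π_λ (x − λ)^{k_λ}
where k_λ is the size of the *largest* Jordan block for λ (equivalently, the smallest k with (A − λI)^k v = 0 for every generalised eigenvector v of λ).

  λ = 0: largest Jordan block has size 3, contributing (x − 0)^3

So m_A(x) = x^3 = x^3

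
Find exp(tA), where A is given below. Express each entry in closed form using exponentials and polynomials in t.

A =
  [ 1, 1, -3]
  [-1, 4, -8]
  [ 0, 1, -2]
e^{tA} =
  [-t^2*exp(t)/2 + exp(t), t*exp(t), t^2*exp(t)/2 - 3*t*exp(t)]
  [-3*t^2*exp(t)/2 - t*exp(t), 3*t*exp(t) + exp(t), 3*t^2*exp(t)/2 - 8*t*exp(t)]
  [-t^2*exp(t)/2, t*exp(t), t^2*exp(t)/2 - 3*t*exp(t) + exp(t)]

Strategy: write A = P · J · P⁻¹ where J is a Jordan canonical form, so e^{tA} = P · e^{tJ} · P⁻¹, and e^{tJ} can be computed block-by-block.

A has Jordan form
J =
  [1, 1, 0]
  [0, 1, 1]
  [0, 0, 1]
(up to reordering of blocks).

Per-block formulas:
  For a 3×3 Jordan block J_3(1): exp(t · J_3(1)) = e^(1t)·(I + t·N + (t^2/2)·N^2), where N is the 3×3 nilpotent shift.

After assembling e^{tJ} and conjugating by P, we get:

e^{tA} =
  [-t^2*exp(t)/2 + exp(t), t*exp(t), t^2*exp(t)/2 - 3*t*exp(t)]
  [-3*t^2*exp(t)/2 - t*exp(t), 3*t*exp(t) + exp(t), 3*t^2*exp(t)/2 - 8*t*exp(t)]
  [-t^2*exp(t)/2, t*exp(t), t^2*exp(t)/2 - 3*t*exp(t) + exp(t)]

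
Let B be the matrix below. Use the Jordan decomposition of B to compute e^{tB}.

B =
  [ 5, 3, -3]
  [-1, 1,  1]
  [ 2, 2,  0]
e^{tB} =
  [3*t*exp(2*t) + exp(2*t), 3*t*exp(2*t), -3*t*exp(2*t)]
  [-t*exp(2*t), -t*exp(2*t) + exp(2*t), t*exp(2*t)]
  [2*t*exp(2*t), 2*t*exp(2*t), -2*t*exp(2*t) + exp(2*t)]

Strategy: write B = P · J · P⁻¹ where J is a Jordan canonical form, so e^{tB} = P · e^{tJ} · P⁻¹, and e^{tJ} can be computed block-by-block.

B has Jordan form
J =
  [2, 1, 0]
  [0, 2, 0]
  [0, 0, 2]
(up to reordering of blocks).

Per-block formulas:
  For a 1×1 block at λ = 2: exp(t · [2]) = [e^(2t)].
  For a 2×2 Jordan block J_2(2): exp(t · J_2(2)) = e^(2t)·(I + t·N), where N is the 2×2 nilpotent shift.

After assembling e^{tJ} and conjugating by P, we get:

e^{tB} =
  [3*t*exp(2*t) + exp(2*t), 3*t*exp(2*t), -3*t*exp(2*t)]
  [-t*exp(2*t), -t*exp(2*t) + exp(2*t), t*exp(2*t)]
  [2*t*exp(2*t), 2*t*exp(2*t), -2*t*exp(2*t) + exp(2*t)]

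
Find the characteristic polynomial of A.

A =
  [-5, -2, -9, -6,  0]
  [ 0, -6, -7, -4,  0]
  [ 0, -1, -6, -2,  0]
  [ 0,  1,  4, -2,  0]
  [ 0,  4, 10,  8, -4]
x^5 + 23*x^4 + 211*x^3 + 965*x^2 + 2200*x + 2000

Expanding det(x·I − A) (e.g. by cofactor expansion or by noting that A is similar to its Jordan form J, which has the same characteristic polynomial as A) gives
  χ_A(x) = x^5 + 23*x^4 + 211*x^3 + 965*x^2 + 2200*x + 2000
which factors as (x + 4)^2*(x + 5)^3. The eigenvalues (with algebraic multiplicities) are λ = -5 with multiplicity 3, λ = -4 with multiplicity 2.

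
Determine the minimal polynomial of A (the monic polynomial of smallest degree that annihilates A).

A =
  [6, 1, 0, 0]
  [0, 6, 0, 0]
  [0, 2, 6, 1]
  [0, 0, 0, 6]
x^2 - 12*x + 36

The characteristic polynomial is χ_A(x) = (x - 6)^4, so the eigenvalues are known. The minimal polynomial is
  m_A(x) = Π_λ (x − λ)^{k_λ}
where k_λ is the size of the *largest* Jordan block for λ (equivalently, the smallest k with (A − λI)^k v = 0 for every generalised eigenvector v of λ).

  λ = 6: largest Jordan block has size 2, contributing (x − 6)^2

So m_A(x) = (x - 6)^2 = x^2 - 12*x + 36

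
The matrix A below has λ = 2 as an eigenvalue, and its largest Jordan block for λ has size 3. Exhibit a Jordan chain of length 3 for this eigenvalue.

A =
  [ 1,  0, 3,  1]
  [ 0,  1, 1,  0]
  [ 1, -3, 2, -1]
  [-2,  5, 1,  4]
A Jordan chain for λ = 2 of length 3:
v_1 = (2, 1, 1, -1)ᵀ
v_2 = (-1, 0, 1, -2)ᵀ
v_3 = (1, 0, 0, 0)ᵀ

Let N = A − (2)·I. We want v_3 with N^3 v_3 = 0 but N^2 v_3 ≠ 0; then v_{j-1} := N · v_j for j = 3, …, 2.

Pick v_3 = (1, 0, 0, 0)ᵀ.
Then v_2 = N · v_3 = (-1, 0, 1, -2)ᵀ.
Then v_1 = N · v_2 = (2, 1, 1, -1)ᵀ.

Sanity check: (A − (2)·I) v_1 = (0, 0, 0, 0)ᵀ = 0. ✓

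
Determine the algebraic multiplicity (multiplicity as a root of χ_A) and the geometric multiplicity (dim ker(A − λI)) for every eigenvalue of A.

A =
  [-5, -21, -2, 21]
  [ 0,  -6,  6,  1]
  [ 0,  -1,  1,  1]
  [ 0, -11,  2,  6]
λ = -5: alg = 2, geom = 2; λ = 3: alg = 2, geom = 1

Step 1 — factor the characteristic polynomial to read off the algebraic multiplicities:
  χ_A(x) = (x - 3)^2*(x + 5)^2

Step 2 — compute geometric multiplicities via the rank-nullity identity g(λ) = n − rank(A − λI):
  rank(A − (-5)·I) = 2, so dim ker(A − (-5)·I) = n − 2 = 2
  rank(A − (3)·I) = 3, so dim ker(A − (3)·I) = n − 3 = 1

Summary:
  λ = -5: algebraic multiplicity = 2, geometric multiplicity = 2
  λ = 3: algebraic multiplicity = 2, geometric multiplicity = 1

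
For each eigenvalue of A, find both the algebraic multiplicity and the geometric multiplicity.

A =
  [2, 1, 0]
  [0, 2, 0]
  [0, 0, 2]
λ = 2: alg = 3, geom = 2

Step 1 — factor the characteristic polynomial to read off the algebraic multiplicities:
  χ_A(x) = (x - 2)^3

Step 2 — compute geometric multiplicities via the rank-nullity identity g(λ) = n − rank(A − λI):
  rank(A − (2)·I) = 1, so dim ker(A − (2)·I) = n − 1 = 2

Summary:
  λ = 2: algebraic multiplicity = 3, geometric multiplicity = 2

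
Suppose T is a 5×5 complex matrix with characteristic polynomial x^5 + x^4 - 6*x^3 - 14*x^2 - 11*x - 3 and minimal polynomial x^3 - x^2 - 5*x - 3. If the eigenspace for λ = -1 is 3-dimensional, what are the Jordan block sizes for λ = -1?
Block sizes for λ = -1: [2, 1, 1]

Step 1 — from the characteristic polynomial, algebraic multiplicity of λ = -1 is 4. From dim ker(T − (-1)·I) = 3, there are exactly 3 Jordan blocks for λ = -1.
Step 2 — from the minimal polynomial, the factor (x + 1)^2 tells us the largest block for λ = -1 has size 2.
Step 3 — with total size 4, 3 blocks, and largest block 2, the block sizes (in nonincreasing order) are [2, 1, 1].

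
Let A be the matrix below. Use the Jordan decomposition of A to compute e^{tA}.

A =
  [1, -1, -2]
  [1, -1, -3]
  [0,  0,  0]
e^{tA} =
  [t + 1, -t, t^2/2 - 2*t]
  [t, 1 - t, t^2/2 - 3*t]
  [0, 0, 1]

Strategy: write A = P · J · P⁻¹ where J is a Jordan canonical form, so e^{tA} = P · e^{tJ} · P⁻¹, and e^{tJ} can be computed block-by-block.

A has Jordan form
J =
  [0, 1, 0]
  [0, 0, 1]
  [0, 0, 0]
(up to reordering of blocks).

Per-block formulas:
  For a 3×3 Jordan block J_3(0): exp(t · J_3(0)) = e^(0t)·(I + t·N + (t^2/2)·N^2), where N is the 3×3 nilpotent shift.

After assembling e^{tJ} and conjugating by P, we get:

e^{tA} =
  [t + 1, -t, t^2/2 - 2*t]
  [t, 1 - t, t^2/2 - 3*t]
  [0, 0, 1]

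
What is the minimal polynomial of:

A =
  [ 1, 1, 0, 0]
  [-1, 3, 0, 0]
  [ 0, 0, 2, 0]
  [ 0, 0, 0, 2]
x^2 - 4*x + 4

The characteristic polynomial is χ_A(x) = (x - 2)^4, so the eigenvalues are known. The minimal polynomial is
  m_A(x) = Π_λ (x − λ)^{k_λ}
where k_λ is the size of the *largest* Jordan block for λ (equivalently, the smallest k with (A − λI)^k v = 0 for every generalised eigenvector v of λ).

  λ = 2: largest Jordan block has size 2, contributing (x − 2)^2

So m_A(x) = (x - 2)^2 = x^2 - 4*x + 4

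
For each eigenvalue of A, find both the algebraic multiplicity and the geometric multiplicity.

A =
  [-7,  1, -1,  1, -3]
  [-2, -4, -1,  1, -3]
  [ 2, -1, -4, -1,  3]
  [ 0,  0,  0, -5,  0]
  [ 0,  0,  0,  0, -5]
λ = -5: alg = 5, geom = 4

Step 1 — factor the characteristic polynomial to read off the algebraic multiplicities:
  χ_A(x) = (x + 5)^5

Step 2 — compute geometric multiplicities via the rank-nullity identity g(λ) = n − rank(A − λI):
  rank(A − (-5)·I) = 1, so dim ker(A − (-5)·I) = n − 1 = 4

Summary:
  λ = -5: algebraic multiplicity = 5, geometric multiplicity = 4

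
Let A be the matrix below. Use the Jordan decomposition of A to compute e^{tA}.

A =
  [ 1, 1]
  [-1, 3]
e^{tA} =
  [-t*exp(2*t) + exp(2*t), t*exp(2*t)]
  [-t*exp(2*t), t*exp(2*t) + exp(2*t)]

Strategy: write A = P · J · P⁻¹ where J is a Jordan canonical form, so e^{tA} = P · e^{tJ} · P⁻¹, and e^{tJ} can be computed block-by-block.

A has Jordan form
J =
  [2, 1]
  [0, 2]
(up to reordering of blocks).

Per-block formulas:
  For a 2×2 Jordan block J_2(2): exp(t · J_2(2)) = e^(2t)·(I + t·N), where N is the 2×2 nilpotent shift.

After assembling e^{tJ} and conjugating by P, we get:

e^{tA} =
  [-t*exp(2*t) + exp(2*t), t*exp(2*t)]
  [-t*exp(2*t), t*exp(2*t) + exp(2*t)]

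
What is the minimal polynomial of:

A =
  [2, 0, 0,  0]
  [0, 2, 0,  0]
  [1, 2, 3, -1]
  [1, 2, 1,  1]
x^2 - 4*x + 4

The characteristic polynomial is χ_A(x) = (x - 2)^4, so the eigenvalues are known. The minimal polynomial is
  m_A(x) = Π_λ (x − λ)^{k_λ}
where k_λ is the size of the *largest* Jordan block for λ (equivalently, the smallest k with (A − λI)^k v = 0 for every generalised eigenvector v of λ).

  λ = 2: largest Jordan block has size 2, contributing (x − 2)^2

So m_A(x) = (x - 2)^2 = x^2 - 4*x + 4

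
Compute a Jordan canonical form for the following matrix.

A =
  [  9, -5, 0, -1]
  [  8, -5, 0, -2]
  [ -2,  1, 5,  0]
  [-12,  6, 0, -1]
J_2(-1) ⊕ J_2(5)

The characteristic polynomial is
  det(x·I − A) = x^4 - 8*x^3 + 6*x^2 + 40*x + 25 = (x - 5)^2*(x + 1)^2

Eigenvalues and multiplicities (the geometric multiplicity of λ is n − rank(A − λI), which equals the number of Jordan blocks for λ):
  λ = -1: algebraic multiplicity = 2, geometric multiplicity = 1
  λ = 5: algebraic multiplicity = 2, geometric multiplicity = 1

Determining the block sizes for each eigenvalue:
  λ = -1: one block (gm = 1), so the single block has size am = 2 → block sizes [2]
  λ = 5: one block (gm = 1), so the single block has size am = 2 → block sizes [2]

Assembling the blocks gives a Jordan form
J =
  [-1,  1, 0, 0]
  [ 0, -1, 0, 0]
  [ 0,  0, 5, 1]
  [ 0,  0, 0, 5]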